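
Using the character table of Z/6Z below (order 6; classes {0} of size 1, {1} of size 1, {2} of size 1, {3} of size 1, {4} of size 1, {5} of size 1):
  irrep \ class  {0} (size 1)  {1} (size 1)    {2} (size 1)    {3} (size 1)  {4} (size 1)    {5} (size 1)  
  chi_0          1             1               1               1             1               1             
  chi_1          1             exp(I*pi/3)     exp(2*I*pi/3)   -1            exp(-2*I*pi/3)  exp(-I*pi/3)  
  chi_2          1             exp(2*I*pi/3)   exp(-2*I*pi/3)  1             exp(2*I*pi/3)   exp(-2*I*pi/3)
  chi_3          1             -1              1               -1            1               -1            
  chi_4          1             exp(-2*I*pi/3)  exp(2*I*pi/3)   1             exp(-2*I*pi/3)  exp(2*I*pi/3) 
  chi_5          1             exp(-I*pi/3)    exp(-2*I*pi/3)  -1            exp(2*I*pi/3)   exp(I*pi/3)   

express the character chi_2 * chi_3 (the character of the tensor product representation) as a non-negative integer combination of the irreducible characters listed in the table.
chi_2 tensor chi_3 = chi_5 (all other irreducibles have multiplicity 0).

The character of a tensor product is the pointwise product (chi_2 * chi_3)(C) = chi_2(C) * chi_3(C):
  {0}: (1)*(1), {1}: (exp(2*I*pi/3))*(-1), {2}: (exp(-2*I*pi/3))*(1), {3}: (1)*(-1), {4}: (exp(2*I*pi/3))*(1), {5}: (exp(-2*I*pi/3))*(-1)
so (chi_2 * chi_3) takes values
  {0} -> 1, {1} -> -exp(2*I*pi/3), {2} -> exp(-2*I*pi/3), {3} -> -1, {4} -> exp(2*I*pi/3), {5} -> -exp(-2*I*pi/3).
Now take the inner product of this character with each irreducible chi from the table, <chi_2*chi_3, chi> = (1/6) sum_C |C| (chi_2*chi_3)(C) conj(chi(C)):
  <chi_2*chi_3, chi_0> = (1/6)[1*(1)*conj(1) + 1*(-exp(2*I*pi/3))*conj(1) + 1*(exp(-2*I*pi/3))*conj(1) + 1*(-1)*conj(1) + 1*(exp(2*I*pi/3))*conj(1) + 1*(-exp(-2*I*pi/3))*conj(1)]
      = (1/6)[(1) + (-exp(2*I*pi/3)) + (exp(-2*I*pi/3)) + (-1) + (exp(2*I*pi/3)) + (-exp(-2*I*pi/3))] = 0/6 = 0
  <chi_2*chi_3, chi_1> = (1/6)[1*(1)*conj(1) + 1*(-exp(2*I*pi/3))*conj(exp(I*pi/3)) + 1*(exp(-2*I*pi/3))*conj(exp(2*I*pi/3)) + 1*(-1)*conj(-1) + 1*(exp(2*I*pi/3))*conj(exp(-2*I*pi/3)) + 1*(-exp(-2*I*pi/3))*conj(exp(-I*pi/3))]
      = (1/6)[(1) + (-exp(I*pi/3)) + (exp(2*I*pi/3)) + (1) + (exp(-2*I*pi/3)) + (-exp(-I*pi/3))] = 0/6 = 0
  <chi_2*chi_3, chi_2> = (1/6)[1*(1)*conj(1) + 1*(-exp(2*I*pi/3))*conj(exp(2*I*pi/3)) + 1*(exp(-2*I*pi/3))*conj(exp(-2*I*pi/3)) + 1*(-1)*conj(1) + 1*(exp(2*I*pi/3))*conj(exp(2*I*pi/3)) + 1*(-exp(-2*I*pi/3))*conj(exp(-2*I*pi/3))]
      = (1/6)[(1) + (-1) + (1) + (-1) + (1) + (-1)] = 0/6 = 0
  <chi_2*chi_3, chi_3> = (1/6)[1*(1)*conj(1) + 1*(-exp(2*I*pi/3))*conj(-1) + 1*(exp(-2*I*pi/3))*conj(1) + 1*(-1)*conj(-1) + 1*(exp(2*I*pi/3))*conj(1) + 1*(-exp(-2*I*pi/3))*conj(-1)]
      = (1/6)[(1) + (exp(2*I*pi/3)) + (exp(-2*I*pi/3)) + (1) + (exp(2*I*pi/3)) + (exp(-2*I*pi/3))] = 0/6 = 0
  <chi_2*chi_3, chi_4> = (1/6)[1*(1)*conj(1) + 1*(-exp(2*I*pi/3))*conj(exp(-2*I*pi/3)) + 1*(exp(-2*I*pi/3))*conj(exp(2*I*pi/3)) + 1*(-1)*conj(1) + 1*(exp(2*I*pi/3))*conj(exp(-2*I*pi/3)) + 1*(-exp(-2*I*pi/3))*conj(exp(2*I*pi/3))]
      = (1/6)[(1) + (-exp(-2*I*pi/3)) + (exp(2*I*pi/3)) + (-1) + (exp(-2*I*pi/3)) + (-exp(2*I*pi/3))] = 0/6 = 0
  <chi_2*chi_3, chi_5> = (1/6)[1*(1)*conj(1) + 1*(-exp(2*I*pi/3))*conj(exp(-I*pi/3)) + 1*(exp(-2*I*pi/3))*conj(exp(-2*I*pi/3)) + 1*(-1)*conj(-1) + 1*(exp(2*I*pi/3))*conj(exp(2*I*pi/3)) + 1*(-exp(-2*I*pi/3))*conj(exp(I*pi/3))]
      = (1/6)[(1) + (1) + (1) + (1) + (1) + (1)] = 6/6 = 1
(Exp terms are combined using exp(i*s)*conj(exp(i*t)) = exp(i*(s-t)), and sums of them are collapsed using the identity that for every m > 1 the m distinct m-th roots of unity sum to 0, e.g. 1 + exp(2*I*pi/3) + exp(-2*I*pi/3) = 0.)
Hence the multiplicities are chi_5: 1. Dimension check: dim(chi_2)*dim(chi_3) = 1*1 = 1 and sum (mult * dim) = 1*1 = 1.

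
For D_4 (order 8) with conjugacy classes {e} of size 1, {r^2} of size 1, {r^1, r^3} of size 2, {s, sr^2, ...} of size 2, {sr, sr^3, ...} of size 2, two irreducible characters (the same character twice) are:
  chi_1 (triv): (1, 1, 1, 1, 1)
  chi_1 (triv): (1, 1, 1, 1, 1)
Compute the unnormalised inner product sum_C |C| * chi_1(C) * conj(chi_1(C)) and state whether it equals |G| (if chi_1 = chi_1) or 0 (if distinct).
Sum = 8 = |G| = 8; so <chi_1, chi_1> = 1 (norm-1 confirms irreducibility).

Working: Compute term by term over conjugacy classes (|C| * chi_1(C) * conj(chi_1(C))):
  1*(1)*conj(1) + 1*(1)*conj(1) + 2*(1)*conj(1) + 2*(1)*conj(1) + 2*(1)*conj(1)
  = (1) + (1) + (2) + (2) + (2)
  = 8.
Dividing by |G| = 8 gives 8/8 = 1, matching the row-orthogonality relation <chi_1, chi_1> = [chi_1 = chi_1].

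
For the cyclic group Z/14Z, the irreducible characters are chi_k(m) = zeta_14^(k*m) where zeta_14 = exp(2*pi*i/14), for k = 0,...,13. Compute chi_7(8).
chi_7(8) = zeta_14^56 = 1

Working: chi_7(8) = zeta_14^(7*8) = zeta_14^56. Since zeta_14^14 = 1, this equals zeta_14^0 = exp(2*pi*i*0/14) = 1.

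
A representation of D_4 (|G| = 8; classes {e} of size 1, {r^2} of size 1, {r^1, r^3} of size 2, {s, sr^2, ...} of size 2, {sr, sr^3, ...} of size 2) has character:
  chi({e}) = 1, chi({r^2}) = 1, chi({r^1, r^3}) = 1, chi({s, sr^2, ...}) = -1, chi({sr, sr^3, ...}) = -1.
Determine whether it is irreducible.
Irreducible: <chi, chi> = 1.

Derivation: <chi, chi> = (1/|G|) sum_C |C| * |chi(C)|^2 = (1/8)[1*|1|^2 + 1*|1|^2 + 2*|1|^2 + 2*|-1|^2 + 2*|-1|^2]
  = (1/8)[(1) + (1) + (2) + (2) + (2)] = 8/8 = 1.
A character is irreducible iff <chi, chi> = 1, so this representation is irreducible.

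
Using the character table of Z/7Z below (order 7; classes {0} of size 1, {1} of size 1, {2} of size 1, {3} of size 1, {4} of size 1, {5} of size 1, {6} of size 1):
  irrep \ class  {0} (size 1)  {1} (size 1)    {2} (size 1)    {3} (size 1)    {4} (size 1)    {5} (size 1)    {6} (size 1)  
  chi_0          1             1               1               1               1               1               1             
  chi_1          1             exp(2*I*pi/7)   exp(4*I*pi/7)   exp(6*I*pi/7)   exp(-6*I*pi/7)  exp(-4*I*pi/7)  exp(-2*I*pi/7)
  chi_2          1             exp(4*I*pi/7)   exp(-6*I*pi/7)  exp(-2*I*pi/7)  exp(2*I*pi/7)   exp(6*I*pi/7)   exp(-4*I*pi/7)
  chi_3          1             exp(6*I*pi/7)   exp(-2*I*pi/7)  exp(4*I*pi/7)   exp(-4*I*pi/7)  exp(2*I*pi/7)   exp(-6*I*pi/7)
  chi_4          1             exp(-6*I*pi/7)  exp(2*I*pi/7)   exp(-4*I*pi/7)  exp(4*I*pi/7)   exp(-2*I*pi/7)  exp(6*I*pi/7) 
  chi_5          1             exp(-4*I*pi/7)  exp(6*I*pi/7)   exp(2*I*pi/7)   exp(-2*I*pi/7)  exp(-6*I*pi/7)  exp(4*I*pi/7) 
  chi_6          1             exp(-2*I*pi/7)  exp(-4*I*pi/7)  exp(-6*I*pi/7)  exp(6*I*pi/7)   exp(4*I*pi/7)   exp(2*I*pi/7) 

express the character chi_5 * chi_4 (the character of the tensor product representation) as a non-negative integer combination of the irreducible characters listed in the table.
chi_5 tensor chi_4 = chi_2 (all other irreducibles have multiplicity 0).

Reasoning: The character of a tensor product is the pointwise product (chi_5 * chi_4)(C) = chi_5(C) * chi_4(C):
  {0}: (1)*(1), {1}: (exp(-4*I*pi/7))*(exp(-6*I*pi/7)), {2}: (exp(6*I*pi/7))*(exp(2*I*pi/7)), {3}: (exp(2*I*pi/7))*(exp(-4*I*pi/7)), {4}: (exp(-2*I*pi/7))*(exp(4*I*pi/7)), {5}: (exp(-6*I*pi/7))*(exp(-2*I*pi/7)), {6}: (exp(4*I*pi/7))*(exp(6*I*pi/7))
so (chi_5 * chi_4) takes values
  {0} -> 1, {1} -> exp(4*I*pi/7), {2} -> exp(-6*I*pi/7), {3} -> exp(-2*I*pi/7), {4} -> exp(2*I*pi/7), {5} -> exp(6*I*pi/7), {6} -> exp(-4*I*pi/7).
Now take the inner product of this character with each irreducible chi from the table, <chi_5*chi_4, chi> = (1/7) sum_C |C| (chi_5*chi_4)(C) conj(chi(C)):
  <chi_5*chi_4, chi_0> = (1/7)[1*(1)*conj(1) + 1*(exp(4*I*pi/7))*conj(1) + 1*(exp(-6*I*pi/7))*conj(1) + 1*(exp(-2*I*pi/7))*conj(1) + 1*(exp(2*I*pi/7))*conj(1) + 1*(exp(6*I*pi/7))*conj(1) + 1*(exp(-4*I*pi/7))*conj(1)]
      = (1/7)[(1) + (exp(4*I*pi/7)) + (exp(-6*I*pi/7)) + (exp(-2*I*pi/7)) + (exp(2*I*pi/7)) + (exp(6*I*pi/7)) + (exp(-4*I*pi/7))] = 0/7 = 0
  <chi_5*chi_4, chi_1> = (1/7)[1*(1)*conj(1) + 1*(exp(4*I*pi/7))*conj(exp(2*I*pi/7)) + 1*(exp(-6*I*pi/7))*conj(exp(4*I*pi/7)) + 1*(exp(-2*I*pi/7))*conj(exp(6*I*pi/7)) + 1*(exp(2*I*pi/7))*conj(exp(-6*I*pi/7)) + 1*(exp(6*I*pi/7))*conj(exp(-4*I*pi/7)) + 1*(exp(-4*I*pi/7))*conj(exp(-2*I*pi/7))]
      = (1/7)[(1) + (exp(2*I*pi/7)) + (exp(4*I*pi/7)) + (exp(6*I*pi/7)) + (exp(-6*I*pi/7)) + (exp(-4*I*pi/7)) + (exp(-2*I*pi/7))] = 0/7 = 0
  <chi_5*chi_4, chi_2> = (1/7)[1*(1)*conj(1) + 1*(exp(4*I*pi/7))*conj(exp(4*I*pi/7)) + 1*(exp(-6*I*pi/7))*conj(exp(-6*I*pi/7)) + 1*(exp(-2*I*pi/7))*conj(exp(-2*I*pi/7)) + 1*(exp(2*I*pi/7))*conj(exp(2*I*pi/7)) + 1*(exp(6*I*pi/7))*conj(exp(6*I*pi/7)) + 1*(exp(-4*I*pi/7))*conj(exp(-4*I*pi/7))]
      = (1/7)[(1) + (1) + (1) + (1) + (1) + (1) + (1)] = 7/7 = 1
  <chi_5*chi_4, chi_3> = (1/7)[1*(1)*conj(1) + 1*(exp(4*I*pi/7))*conj(exp(6*I*pi/7)) + 1*(exp(-6*I*pi/7))*conj(exp(-2*I*pi/7)) + 1*(exp(-2*I*pi/7))*conj(exp(4*I*pi/7)) + 1*(exp(2*I*pi/7))*conj(exp(-4*I*pi/7)) + 1*(exp(6*I*pi/7))*conj(exp(2*I*pi/7)) + 1*(exp(-4*I*pi/7))*conj(exp(-6*I*pi/7))]
      = (1/7)[(1) + (exp(-2*I*pi/7)) + (exp(-4*I*pi/7)) + (exp(-6*I*pi/7)) + (exp(6*I*pi/7)) + (exp(4*I*pi/7)) + (exp(2*I*pi/7))] = 0/7 = 0
  <chi_5*chi_4, chi_4> = (1/7)[1*(1)*conj(1) + 1*(exp(4*I*pi/7))*conj(exp(-6*I*pi/7)) + 1*(exp(-6*I*pi/7))*conj(exp(2*I*pi/7)) + 1*(exp(-2*I*pi/7))*conj(exp(-4*I*pi/7)) + 1*(exp(2*I*pi/7))*conj(exp(4*I*pi/7)) + 1*(exp(6*I*pi/7))*conj(exp(-2*I*pi/7)) + 1*(exp(-4*I*pi/7))*conj(exp(6*I*pi/7))]
      = (1/7)[(1) + (exp(-4*I*pi/7)) + (exp(6*I*pi/7)) + (exp(2*I*pi/7)) + (exp(-2*I*pi/7)) + (exp(-6*I*pi/7)) + (exp(4*I*pi/7))] = 0/7 = 0
  <chi_5*chi_4, chi_5> = (1/7)[1*(1)*conj(1) + 1*(exp(4*I*pi/7))*conj(exp(-4*I*pi/7)) + 1*(exp(-6*I*pi/7))*conj(exp(6*I*pi/7)) + 1*(exp(-2*I*pi/7))*conj(exp(2*I*pi/7)) + 1*(exp(2*I*pi/7))*conj(exp(-2*I*pi/7)) + 1*(exp(6*I*pi/7))*conj(exp(-6*I*pi/7)) + 1*(exp(-4*I*pi/7))*conj(exp(4*I*pi/7))]
      = (1/7)[(1) + (exp(-6*I*pi/7)) + (exp(2*I*pi/7)) + (exp(-4*I*pi/7)) + (exp(4*I*pi/7)) + (exp(-2*I*pi/7)) + (exp(6*I*pi/7))] = 0/7 = 0
  <chi_5*chi_4, chi_6> = (1/7)[1*(1)*conj(1) + 1*(exp(4*I*pi/7))*conj(exp(-2*I*pi/7)) + 1*(exp(-6*I*pi/7))*conj(exp(-4*I*pi/7)) + 1*(exp(-2*I*pi/7))*conj(exp(-6*I*pi/7)) + 1*(exp(2*I*pi/7))*conj(exp(6*I*pi/7)) + 1*(exp(6*I*pi/7))*conj(exp(4*I*pi/7)) + 1*(exp(-4*I*pi/7))*conj(exp(2*I*pi/7))]
      = (1/7)[(1) + (exp(6*I*pi/7)) + (exp(-2*I*pi/7)) + (exp(4*I*pi/7)) + (exp(-4*I*pi/7)) + (exp(2*I*pi/7)) + (exp(-6*I*pi/7))] = 0/7 = 0
(Exp terms are combined using exp(i*s)*conj(exp(i*t)) = exp(i*(s-t)), and sums of them are collapsed using the identity that for every m > 1 the m distinct m-th roots of unity sum to 0, e.g. 1 + exp(2*I*pi/3) + exp(-2*I*pi/3) = 0.)
Hence the multiplicities are chi_2: 1. Dimension check: dim(chi_5)*dim(chi_4) = 1*1 = 1 and sum (mult * dim) = 1*1 = 1.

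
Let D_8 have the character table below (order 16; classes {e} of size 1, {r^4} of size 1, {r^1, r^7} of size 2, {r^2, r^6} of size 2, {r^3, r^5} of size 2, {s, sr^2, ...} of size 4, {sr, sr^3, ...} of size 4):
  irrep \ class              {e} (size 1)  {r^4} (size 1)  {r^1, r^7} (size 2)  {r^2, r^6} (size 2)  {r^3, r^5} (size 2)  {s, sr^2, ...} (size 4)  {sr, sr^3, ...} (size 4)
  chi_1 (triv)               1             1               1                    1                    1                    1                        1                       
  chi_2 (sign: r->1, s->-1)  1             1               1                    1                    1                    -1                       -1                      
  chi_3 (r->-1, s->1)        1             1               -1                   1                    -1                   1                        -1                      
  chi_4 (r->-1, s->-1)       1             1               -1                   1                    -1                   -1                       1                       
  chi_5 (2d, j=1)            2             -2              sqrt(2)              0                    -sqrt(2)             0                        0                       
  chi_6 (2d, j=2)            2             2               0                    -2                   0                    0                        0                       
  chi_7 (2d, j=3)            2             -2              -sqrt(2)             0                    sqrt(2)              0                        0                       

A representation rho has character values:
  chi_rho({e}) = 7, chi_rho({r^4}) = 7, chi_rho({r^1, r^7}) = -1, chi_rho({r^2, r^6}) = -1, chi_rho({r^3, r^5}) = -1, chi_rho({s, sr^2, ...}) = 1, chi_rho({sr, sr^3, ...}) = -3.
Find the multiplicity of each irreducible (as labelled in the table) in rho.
Multiplicities: chi_1: 0, chi_2: 1, chi_3: 2, chi_4: 0, chi_5: 0, chi_6: 2, chi_7: 0.

Proof sketch: Use <chi_rho, chi> = (1/|G|) sum_C |C| * chi_rho(C) * conj(chi(C)) with |G| = 16 for each irreducible chi in the table:
  <chi_rho, chi_1> = (1/16)[1*(7)*conj(1) + 1*(7)*conj(1) + 2*(-1)*conj(1) + 2*(-1)*conj(1) + 2*(-1)*conj(1) + 4*(1)*conj(1) + 4*(-3)*conj(1)]
      = (1/16)[(7) + (7) + (-2) + (-2) + (-2) + (4) + (-12)] = 0/16 = 0
  <chi_rho, chi_2> = (1/16)[1*(7)*conj(1) + 1*(7)*conj(1) + 2*(-1)*conj(1) + 2*(-1)*conj(1) + 2*(-1)*conj(1) + 4*(1)*conj(-1) + 4*(-3)*conj(-1)]
      = (1/16)[(7) + (7) + (-2) + (-2) + (-2) + (-4) + (12)] = 16/16 = 1
  <chi_rho, chi_3> = (1/16)[1*(7)*conj(1) + 1*(7)*conj(1) + 2*(-1)*conj(-1) + 2*(-1)*conj(1) + 2*(-1)*conj(-1) + 4*(1)*conj(1) + 4*(-3)*conj(-1)]
      = (1/16)[(7) + (7) + (2) + (-2) + (2) + (4) + (12)] = 32/16 = 2
  <chi_rho, chi_4> = (1/16)[1*(7)*conj(1) + 1*(7)*conj(1) + 2*(-1)*conj(-1) + 2*(-1)*conj(1) + 2*(-1)*conj(-1) + 4*(1)*conj(-1) + 4*(-3)*conj(1)]
      = (1/16)[(7) + (7) + (2) + (-2) + (2) + (-4) + (-12)] = 0/16 = 0
  <chi_rho, chi_5> = (1/16)[1*(7)*conj(2) + 1*(7)*conj(-2) + 2*(-1)*conj(sqrt(2)) + 2*(-1)*conj(0) + 2*(-1)*conj(-sqrt(2)) + 4*(1)*conj(0) + 4*(-3)*conj(0)]
      = (1/16)[(14) + (-14) + (-2*sqrt(2)) + (0) + (2*sqrt(2)) + (0) + (0)] = 0/16 = 0
  <chi_rho, chi_6> = (1/16)[1*(7)*conj(2) + 1*(7)*conj(2) + 2*(-1)*conj(0) + 2*(-1)*conj(-2) + 2*(-1)*conj(0) + 4*(1)*conj(0) + 4*(-3)*conj(0)]
      = (1/16)[(14) + (14) + (0) + (4) + (0) + (0) + (0)] = 32/16 = 2
  <chi_rho, chi_7> = (1/16)[1*(7)*conj(2) + 1*(7)*conj(-2) + 2*(-1)*conj(-sqrt(2)) + 2*(-1)*conj(0) + 2*(-1)*conj(sqrt(2)) + 4*(1)*conj(0) + 4*(-3)*conj(0)]
      = (1/16)[(14) + (-14) + (2*sqrt(2)) + (0) + (-2*sqrt(2)) + (0) + (0)] = 0/16 = 0
Dimension check: dim(rho) = sum (mult * dim) = 0*1 + 1*1 + 2*1 + 0*1 + 0*2 + 2*2 + 0*2 = 7 = chi_rho(e) = 7.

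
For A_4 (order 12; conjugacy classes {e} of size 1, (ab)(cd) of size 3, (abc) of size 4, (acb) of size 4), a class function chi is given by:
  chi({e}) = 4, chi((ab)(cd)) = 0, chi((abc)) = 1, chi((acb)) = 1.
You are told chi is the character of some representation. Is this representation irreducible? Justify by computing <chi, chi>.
Not irreducible (reducible): <chi, chi> = 2 > 1.

Justification: <chi, chi> = (1/|G|) sum_C |C| * |chi(C)|^2 = (1/12)[1*|4|^2 + 3*|0|^2 + 4*|1|^2 + 4*|1|^2]
  = (1/12)[(16) + (0) + (4) + (4)] = 24/12 = 2.
(Exp terms are combined using exp(i*s)*conj(exp(i*t)) = exp(i*(s-t)), and sums of them are collapsed using the identity that for every m > 1 the m distinct m-th roots of unity sum to 0, e.g. 1 + exp(2*I*pi/3) + exp(-2*I*pi/3) = 0.)
A character is irreducible iff <chi, chi> = 1, so this representation is reducible.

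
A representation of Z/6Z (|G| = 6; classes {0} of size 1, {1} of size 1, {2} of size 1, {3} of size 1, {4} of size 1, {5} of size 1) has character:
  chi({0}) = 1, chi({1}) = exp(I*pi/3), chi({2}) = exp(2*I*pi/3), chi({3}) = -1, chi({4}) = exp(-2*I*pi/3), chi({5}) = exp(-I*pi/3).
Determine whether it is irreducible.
Irreducible: <chi, chi> = 1.

Solution. <chi, chi> = (1/|G|) sum_C |C| * |chi(C)|^2 = (1/6)[1*|1|^2 + 1*|exp(I*pi/3)|^2 + 1*|exp(2*I*pi/3)|^2 + 1*|-1|^2 + 1*|exp(-2*I*pi/3)|^2 + 1*|exp(-I*pi/3)|^2]
  = (1/6)[(1) + (1) + (1) + (1) + (1) + (1)] = 6/6 = 1.
(Exp terms are combined using exp(i*s)*conj(exp(i*t)) = exp(i*(s-t)), and sums of them are collapsed using the identity that for every m > 1 the m distinct m-th roots of unity sum to 0, e.g. 1 + exp(2*I*pi/3) + exp(-2*I*pi/3) = 0.)
A character is irreducible iff <chi, chi> = 1, so this representation is irreducible.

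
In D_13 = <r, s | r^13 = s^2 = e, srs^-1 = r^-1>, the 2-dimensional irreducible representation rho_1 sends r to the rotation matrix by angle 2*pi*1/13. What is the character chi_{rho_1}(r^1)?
chi_{rho_1}(r^1) = 2*cos(2*pi*1*1/13) = 2*cos(2*pi/13)

rho_1(r^1) is rotation by angle 2*pi*1*1/13, whose trace is 2*cos(2*pi*1*1/13) = 2*cos(2*pi/13).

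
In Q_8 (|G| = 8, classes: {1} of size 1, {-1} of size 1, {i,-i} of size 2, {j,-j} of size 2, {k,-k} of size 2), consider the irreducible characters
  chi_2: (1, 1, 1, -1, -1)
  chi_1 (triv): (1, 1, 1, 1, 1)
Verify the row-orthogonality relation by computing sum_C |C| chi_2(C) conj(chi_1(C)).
Sum = 0; so <chi_2, chi_1> = 0 (distinct irreducibles are orthogonal).

Working: Compute term by term over conjugacy classes (|C| * chi_2(C) * conj(chi_1(C))):
  1*(1)*conj(1) + 1*(1)*conj(1) + 2*(1)*conj(1) + 2*(-1)*conj(1) + 2*(-1)*conj(1)
  = (1) + (1) + (2) + (-2) + (-2)
  = 0.
Dividing by |G| = 8 gives 0/8 = 0, matching the row-orthogonality relation <chi_2, chi_1> = [chi_2 = chi_1].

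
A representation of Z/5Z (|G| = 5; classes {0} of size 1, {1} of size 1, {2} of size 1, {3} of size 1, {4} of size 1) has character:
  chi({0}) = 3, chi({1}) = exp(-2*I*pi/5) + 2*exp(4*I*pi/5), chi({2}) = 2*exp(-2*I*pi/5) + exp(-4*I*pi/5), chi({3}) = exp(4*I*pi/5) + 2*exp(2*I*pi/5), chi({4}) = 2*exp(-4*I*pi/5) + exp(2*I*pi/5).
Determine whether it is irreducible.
Not irreducible (reducible): <chi, chi> = 5 > 1.

Derivation: <chi, chi> = (1/|G|) sum_C |C| * |chi(C)|^2 = (1/5)[1*|3|^2 + 1*|exp(-2*I*pi/5) + 2*exp(4*I*pi/5)|^2 + 1*|2*exp(-2*I*pi/5) + exp(-4*I*pi/5)|^2 + 1*|exp(4*I*pi/5) + 2*exp(2*I*pi/5)|^2 + 1*|2*exp(-4*I*pi/5) + exp(2*I*pi/5)|^2]
  = (1/5)[(9) + (5 + 2*exp(-4*I*pi/5) + 2*exp(4*I*pi/5)) + (5 + 2*exp(-2*I*pi/5) + 2*exp(2*I*pi/5)) + (5 + 2*exp(-2*I*pi/5) + 2*exp(2*I*pi/5)) + (5 + 2*exp(-4*I*pi/5) + 2*exp(4*I*pi/5))] = 25/5 = 5.
(Exp terms are combined using exp(i*s)*conj(exp(i*t)) = exp(i*(s-t)), and sums of them are collapsed using the identity that for every m > 1 the m distinct m-th roots of unity sum to 0, e.g. 1 + exp(2*I*pi/3) + exp(-2*I*pi/3) = 0.)
A character is irreducible iff <chi, chi> = 1, so this representation is reducible.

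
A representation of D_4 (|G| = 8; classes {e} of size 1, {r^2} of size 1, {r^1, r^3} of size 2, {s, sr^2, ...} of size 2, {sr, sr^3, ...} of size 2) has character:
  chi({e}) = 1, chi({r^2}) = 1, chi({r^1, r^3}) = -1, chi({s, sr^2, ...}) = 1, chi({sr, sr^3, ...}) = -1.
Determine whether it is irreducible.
Irreducible: <chi, chi> = 1.

Details: <chi, chi> = (1/|G|) sum_C |C| * |chi(C)|^2 = (1/8)[1*|1|^2 + 1*|1|^2 + 2*|-1|^2 + 2*|1|^2 + 2*|-1|^2]
  = (1/8)[(1) + (1) + (2) + (2) + (2)] = 8/8 = 1.
A character is irreducible iff <chi, chi> = 1, so this representation is irreducible.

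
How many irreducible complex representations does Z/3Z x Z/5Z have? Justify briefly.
15

Argument: The number of irreducible complex representations of a finite group equals its number of conjugacy classes. Z/3Z x Z/5Z is abelian of order 15, so every element is its own conjugacy class: 15 classes, so Z/3Z x Z/5Z (order 15) has exactly 15 irreducible complex representations.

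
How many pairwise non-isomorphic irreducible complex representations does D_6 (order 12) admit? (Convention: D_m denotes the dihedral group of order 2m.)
6

Justification: The number of irreducible complex representations of a finite group equals its number of conjugacy classes. D_6 has 6 conjugacy classes (n/2 + 3 for n even), so D_6 (order 12) has exactly 6 irreducible complex representations.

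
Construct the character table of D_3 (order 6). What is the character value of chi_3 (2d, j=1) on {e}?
Conjugacy classes: {e} of size 1, {r^1, r^2} of size 2, {s, sr, ..., sr^2} of size 3.
Character table:
  irrep \ class              {e} (size 1)  {r^1, r^2} (size 2)  {s, sr, ..., sr^2} (size 3)
  chi_1 (triv)               1             1                    1                          
  chi_2 (sign: r->1, s->-1)  1             1                    -1                         
  chi_3 (2d, j=1)            2             -1                   0                          

Spot check: chi_3 (2d, j=1) on {e} = 2.

Argument: D_3 has order 2*3 = 6 with 3 conjugacy classes, hence 3 irreducibles. Sum of squared dims 1 + 1 + 4 = 6 = |G|. Linear characters come from the abelianisation; the 2-dimensional irreps have character r^k -> 2*cos(2*pi*j*k/3), reflections -> 0.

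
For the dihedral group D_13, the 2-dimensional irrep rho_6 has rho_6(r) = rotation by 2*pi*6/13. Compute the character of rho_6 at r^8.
chi_{rho_6}(r^8) = 2*cos(2*pi*6*8/13) = -2*cos(5*pi/13)

Derivation: rho_6(r^8) is rotation by angle 2*pi*6*8/13, whose trace is 2*cos(2*pi*6*8/13) = -2*cos(5*pi/13).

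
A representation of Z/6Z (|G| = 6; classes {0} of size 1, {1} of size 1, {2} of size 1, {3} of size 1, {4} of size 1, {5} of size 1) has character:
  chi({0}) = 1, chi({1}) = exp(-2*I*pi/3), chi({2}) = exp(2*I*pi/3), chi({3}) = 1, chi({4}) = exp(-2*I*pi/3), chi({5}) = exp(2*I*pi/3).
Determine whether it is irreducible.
Irreducible: <chi, chi> = 1.

Details: <chi, chi> = (1/|G|) sum_C |C| * |chi(C)|^2 = (1/6)[1*|1|^2 + 1*|exp(-2*I*pi/3)|^2 + 1*|exp(2*I*pi/3)|^2 + 1*|1|^2 + 1*|exp(-2*I*pi/3)|^2 + 1*|exp(2*I*pi/3)|^2]
  = (1/6)[(1) + (1) + (1) + (1) + (1) + (1)] = 6/6 = 1.
(Exp terms are combined using exp(i*s)*conj(exp(i*t)) = exp(i*(s-t)), and sums of them are collapsed using the identity that for every m > 1 the m distinct m-th roots of unity sum to 0, e.g. 1 + exp(2*I*pi/3) + exp(-2*I*pi/3) = 0.)
A character is irreducible iff <chi, chi> = 1, so this representation is irreducible.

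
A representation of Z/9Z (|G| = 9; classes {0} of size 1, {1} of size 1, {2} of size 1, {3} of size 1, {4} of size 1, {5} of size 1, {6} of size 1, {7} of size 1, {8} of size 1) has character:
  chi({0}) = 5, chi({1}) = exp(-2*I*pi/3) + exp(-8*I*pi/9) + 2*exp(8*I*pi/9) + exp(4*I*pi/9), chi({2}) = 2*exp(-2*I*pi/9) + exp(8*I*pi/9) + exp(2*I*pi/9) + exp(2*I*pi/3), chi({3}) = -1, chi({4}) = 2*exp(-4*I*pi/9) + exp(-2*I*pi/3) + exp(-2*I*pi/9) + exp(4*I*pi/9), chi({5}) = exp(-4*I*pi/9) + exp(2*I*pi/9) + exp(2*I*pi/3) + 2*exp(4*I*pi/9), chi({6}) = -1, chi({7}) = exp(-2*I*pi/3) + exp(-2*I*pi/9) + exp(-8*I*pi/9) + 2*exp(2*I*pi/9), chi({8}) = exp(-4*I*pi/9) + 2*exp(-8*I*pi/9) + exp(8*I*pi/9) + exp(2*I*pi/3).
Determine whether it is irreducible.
Not irreducible (reducible): <chi, chi> = 7 > 1.

Justification: <chi, chi> = (1/|G|) sum_C |C| * |chi(C)|^2 = (1/9)[1*|5|^2 + 1*|exp(-2*I*pi/3) + exp(-8*I*pi/9) + 2*exp(8*I*pi/9) + exp(4*I*pi/9)|^2 + 1*|2*exp(-2*I*pi/9) + exp(8*I*pi/9) + exp(2*I*pi/9) + exp(2*I*pi/3)|^2 + 1*|-1|^2 + 1*|2*exp(-4*I*pi/9) + exp(-2*I*pi/3) + exp(-2*I*pi/9) + exp(4*I*pi/9)|^2 + 1*|exp(-4*I*pi/9) + exp(2*I*pi/9) + exp(2*I*pi/3) + 2*exp(4*I*pi/9)|^2 + 1*|-1|^2 + 1*|exp(-2*I*pi/3) + exp(-2*I*pi/9) + exp(-8*I*pi/9) + 2*exp(2*I*pi/9)|^2 + 1*|exp(-4*I*pi/9) + 2*exp(-8*I*pi/9) + exp(8*I*pi/9) + exp(2*I*pi/3)|^2]
  = (1/9)[(25) + (7 + 4*exp(-4*I*pi/9) + 3*exp(-2*I*pi/9) + exp(-2*I*pi/3) + exp(-8*I*pi/9) + exp(8*I*pi/9) + exp(2*I*pi/3) + 3*exp(2*I*pi/9) + 4*exp(4*I*pi/9)) + (7 + 3*exp(-4*I*pi/9) + 4*exp(-8*I*pi/9) + exp(-2*I*pi/3) + exp(-2*I*pi/9) + exp(2*I*pi/9) + exp(2*I*pi/3) + 4*exp(8*I*pi/9) + 3*exp(4*I*pi/9)) + (1) + (7 + 4*exp(-2*I*pi/9) + 3*exp(-8*I*pi/9) + exp(-4*I*pi/9) + exp(-2*I*pi/3) + exp(2*I*pi/3) + exp(4*I*pi/9) + 3*exp(8*I*pi/9) + 4*exp(2*I*pi/9)) + (7 + 4*exp(-2*I*pi/9) + 3*exp(-8*I*pi/9) + exp(-4*I*pi/9) + exp(-2*I*pi/3) + exp(2*I*pi/3) + exp(4*I*pi/9) + 3*exp(8*I*pi/9) + 4*exp(2*I*pi/9)) + (1) + (7 + 3*exp(-4*I*pi/9) + 4*exp(-8*I*pi/9) + exp(-2*I*pi/3) + exp(-2*I*pi/9) + exp(2*I*pi/9) + exp(2*I*pi/3) + 4*exp(8*I*pi/9) + 3*exp(4*I*pi/9)) + (7 + 4*exp(-4*I*pi/9) + 3*exp(-2*I*pi/9) + exp(-2*I*pi/3) + exp(-8*I*pi/9) + exp(8*I*pi/9) + exp(2*I*pi/3) + 3*exp(2*I*pi/9) + 4*exp(4*I*pi/9))] = 63/9 = 7.
(Exp terms are combined using exp(i*s)*conj(exp(i*t)) = exp(i*(s-t)), and sums of them are collapsed using the identity that for every m > 1 the m distinct m-th roots of unity sum to 0, e.g. 1 + exp(2*I*pi/3) + exp(-2*I*pi/3) = 0.)
A character is irreducible iff <chi, chi> = 1, so this representation is reducible.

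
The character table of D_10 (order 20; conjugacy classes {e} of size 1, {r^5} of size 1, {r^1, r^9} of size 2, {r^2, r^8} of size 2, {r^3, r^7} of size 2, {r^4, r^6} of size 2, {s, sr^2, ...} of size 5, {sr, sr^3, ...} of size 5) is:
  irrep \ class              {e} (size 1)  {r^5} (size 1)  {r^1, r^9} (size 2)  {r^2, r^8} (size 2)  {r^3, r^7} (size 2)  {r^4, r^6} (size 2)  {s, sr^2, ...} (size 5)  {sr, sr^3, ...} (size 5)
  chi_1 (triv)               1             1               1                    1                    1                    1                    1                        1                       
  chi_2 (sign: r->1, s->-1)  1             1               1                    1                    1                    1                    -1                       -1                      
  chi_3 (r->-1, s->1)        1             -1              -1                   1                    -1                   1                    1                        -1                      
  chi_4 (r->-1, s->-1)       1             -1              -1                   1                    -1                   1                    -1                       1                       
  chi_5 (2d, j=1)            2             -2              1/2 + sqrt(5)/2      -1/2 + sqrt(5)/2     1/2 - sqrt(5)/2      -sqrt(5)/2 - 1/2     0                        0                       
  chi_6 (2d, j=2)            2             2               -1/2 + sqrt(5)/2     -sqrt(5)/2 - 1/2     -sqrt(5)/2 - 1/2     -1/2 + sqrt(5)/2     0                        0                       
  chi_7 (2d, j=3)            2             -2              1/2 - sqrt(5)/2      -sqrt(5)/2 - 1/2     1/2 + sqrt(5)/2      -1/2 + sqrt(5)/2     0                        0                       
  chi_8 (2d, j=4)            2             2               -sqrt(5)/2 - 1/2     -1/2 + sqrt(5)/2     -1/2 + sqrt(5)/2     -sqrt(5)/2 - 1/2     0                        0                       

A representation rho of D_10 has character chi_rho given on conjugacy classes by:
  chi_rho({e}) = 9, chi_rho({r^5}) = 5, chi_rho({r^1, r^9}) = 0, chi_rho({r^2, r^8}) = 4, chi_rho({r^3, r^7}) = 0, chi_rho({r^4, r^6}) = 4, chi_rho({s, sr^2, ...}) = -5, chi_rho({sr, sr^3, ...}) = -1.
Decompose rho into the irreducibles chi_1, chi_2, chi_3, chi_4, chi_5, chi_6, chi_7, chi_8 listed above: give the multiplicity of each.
Multiplicities: chi_1: 0, chi_2: 3, chi_3: 0, chi_4: 2, chi_5: 0, chi_6: 1, chi_7: 0, chi_8: 1.

Proof sketch: Use <chi_rho, chi> = (1/|G|) sum_C |C| * chi_rho(C) * conj(chi(C)) with |G| = 20 for each irreducible chi in the table:
  <chi_rho, chi_1> = (1/20)[1*(9)*conj(1) + 1*(5)*conj(1) + 2*(0)*conj(1) + 2*(4)*conj(1) + 2*(0)*conj(1) + 2*(4)*conj(1) + 5*(-5)*conj(1) + 5*(-1)*conj(1)]
      = (1/20)[(9) + (5) + (0) + (8) + (0) + (8) + (-25) + (-5)] = 0/20 = 0
  <chi_rho, chi_2> = (1/20)[1*(9)*conj(1) + 1*(5)*conj(1) + 2*(0)*conj(1) + 2*(4)*conj(1) + 2*(0)*conj(1) + 2*(4)*conj(1) + 5*(-5)*conj(-1) + 5*(-1)*conj(-1)]
      = (1/20)[(9) + (5) + (0) + (8) + (0) + (8) + (25) + (5)] = 60/20 = 3
  <chi_rho, chi_3> = (1/20)[1*(9)*conj(1) + 1*(5)*conj(-1) + 2*(0)*conj(-1) + 2*(4)*conj(1) + 2*(0)*conj(-1) + 2*(4)*conj(1) + 5*(-5)*conj(1) + 5*(-1)*conj(-1)]
      = (1/20)[(9) + (-5) + (0) + (8) + (0) + (8) + (-25) + (5)] = 0/20 = 0
  <chi_rho, chi_4> = (1/20)[1*(9)*conj(1) + 1*(5)*conj(-1) + 2*(0)*conj(-1) + 2*(4)*conj(1) + 2*(0)*conj(-1) + 2*(4)*conj(1) + 5*(-5)*conj(-1) + 5*(-1)*conj(1)]
      = (1/20)[(9) + (-5) + (0) + (8) + (0) + (8) + (25) + (-5)] = 40/20 = 2
  <chi_rho, chi_5> = (1/20)[1*(9)*conj(2) + 1*(5)*conj(-2) + 2*(0)*conj(1/2 + sqrt(5)/2) + 2*(4)*conj(-1/2 + sqrt(5)/2) + 2*(0)*conj(1/2 - sqrt(5)/2) + 2*(4)*conj(-sqrt(5)/2 - 1/2) + 5*(-5)*conj(0) + 5*(-1)*conj(0)]
      = (1/20)[(18) + (-10) + (0) + (-4 + 4*sqrt(5)) + (0) + (-4*sqrt(5) - 4) + (0) + (0)] = 0/20 = 0
  <chi_rho, chi_6> = (1/20)[1*(9)*conj(2) + 1*(5)*conj(2) + 2*(0)*conj(-1/2 + sqrt(5)/2) + 2*(4)*conj(-sqrt(5)/2 - 1/2) + 2*(0)*conj(-sqrt(5)/2 - 1/2) + 2*(4)*conj(-1/2 + sqrt(5)/2) + 5*(-5)*conj(0) + 5*(-1)*conj(0)]
      = (1/20)[(18) + (10) + (0) + (-4*sqrt(5) - 4) + (0) + (-4 + 4*sqrt(5)) + (0) + (0)] = 20/20 = 1
  <chi_rho, chi_7> = (1/20)[1*(9)*conj(2) + 1*(5)*conj(-2) + 2*(0)*conj(1/2 - sqrt(5)/2) + 2*(4)*conj(-sqrt(5)/2 - 1/2) + 2*(0)*conj(1/2 + sqrt(5)/2) + 2*(4)*conj(-1/2 + sqrt(5)/2) + 5*(-5)*conj(0) + 5*(-1)*conj(0)]
      = (1/20)[(18) + (-10) + (0) + (-4*sqrt(5) - 4) + (0) + (-4 + 4*sqrt(5)) + (0) + (0)] = 0/20 = 0
  <chi_rho, chi_8> = (1/20)[1*(9)*conj(2) + 1*(5)*conj(2) + 2*(0)*conj(-sqrt(5)/2 - 1/2) + 2*(4)*conj(-1/2 + sqrt(5)/2) + 2*(0)*conj(-1/2 + sqrt(5)/2) + 2*(4)*conj(-sqrt(5)/2 - 1/2) + 5*(-5)*conj(0) + 5*(-1)*conj(0)]
      = (1/20)[(18) + (10) + (0) + (-4 + 4*sqrt(5)) + (0) + (-4*sqrt(5) - 4) + (0) + (0)] = 20/20 = 1
Dimension check: dim(rho) = sum (mult * dim) = 0*1 + 3*1 + 0*1 + 2*1 + 0*2 + 1*2 + 0*2 + 1*2 = 9 = chi_rho(e) = 9.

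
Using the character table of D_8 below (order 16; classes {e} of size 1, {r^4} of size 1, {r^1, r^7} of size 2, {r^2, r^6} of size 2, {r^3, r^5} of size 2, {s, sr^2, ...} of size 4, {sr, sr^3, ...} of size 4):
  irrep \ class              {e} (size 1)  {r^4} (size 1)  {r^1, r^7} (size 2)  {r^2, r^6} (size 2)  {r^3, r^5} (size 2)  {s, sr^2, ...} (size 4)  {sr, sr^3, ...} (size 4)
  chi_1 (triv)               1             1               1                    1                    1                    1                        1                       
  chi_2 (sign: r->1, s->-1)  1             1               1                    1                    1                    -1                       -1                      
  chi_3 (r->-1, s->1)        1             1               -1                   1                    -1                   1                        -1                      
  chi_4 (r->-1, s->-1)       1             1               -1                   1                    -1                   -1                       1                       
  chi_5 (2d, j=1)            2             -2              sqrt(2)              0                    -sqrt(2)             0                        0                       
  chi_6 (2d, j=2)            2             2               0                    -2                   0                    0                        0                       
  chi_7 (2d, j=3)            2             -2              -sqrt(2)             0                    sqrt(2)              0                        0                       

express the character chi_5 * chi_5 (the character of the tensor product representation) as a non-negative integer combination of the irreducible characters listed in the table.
chi_5 tensor chi_5 = chi_1 + chi_2 + chi_6 (all other irreducibles have multiplicity 0).

Reasoning: The character of a tensor product is the pointwise product (chi_5 * chi_5)(C) = chi_5(C) * chi_5(C):
  {e}: (2)*(2), {r^4}: (-2)*(-2), {r^1, r^7}: (sqrt(2))*(sqrt(2)), {r^2, r^6}: (0)*(0), {r^3, r^5}: (-sqrt(2))*(-sqrt(2)), {s, sr^2, ...}: (0)*(0), {sr, sr^3, ...}: (0)*(0)
so (chi_5 * chi_5) takes values
  {e} -> 4, {r^4} -> 4, {r^1, r^7} -> 2, {r^2, r^6} -> 0, {r^3, r^5} -> 2, {s, sr^2, ...} -> 0, {sr, sr^3, ...} -> 0.
Now take the inner product of this character with each irreducible chi from the table, <chi_5*chi_5, chi> = (1/16) sum_C |C| (chi_5*chi_5)(C) conj(chi(C)):
  <chi_5*chi_5, chi_1> = (1/16)[1*(4)*conj(1) + 1*(4)*conj(1) + 2*(2)*conj(1) + 2*(0)*conj(1) + 2*(2)*conj(1) + 4*(0)*conj(1) + 4*(0)*conj(1)]
      = (1/16)[(4) + (4) + (4) + (0) + (4) + (0) + (0)] = 16/16 = 1
  <chi_5*chi_5, chi_2> = (1/16)[1*(4)*conj(1) + 1*(4)*conj(1) + 2*(2)*conj(1) + 2*(0)*conj(1) + 2*(2)*conj(1) + 4*(0)*conj(-1) + 4*(0)*conj(-1)]
      = (1/16)[(4) + (4) + (4) + (0) + (4) + (0) + (0)] = 16/16 = 1
  <chi_5*chi_5, chi_3> = (1/16)[1*(4)*conj(1) + 1*(4)*conj(1) + 2*(2)*conj(-1) + 2*(0)*conj(1) + 2*(2)*conj(-1) + 4*(0)*conj(1) + 4*(0)*conj(-1)]
      = (1/16)[(4) + (4) + (-4) + (0) + (-4) + (0) + (0)] = 0/16 = 0
  <chi_5*chi_5, chi_4> = (1/16)[1*(4)*conj(1) + 1*(4)*conj(1) + 2*(2)*conj(-1) + 2*(0)*conj(1) + 2*(2)*conj(-1) + 4*(0)*conj(-1) + 4*(0)*conj(1)]
      = (1/16)[(4) + (4) + (-4) + (0) + (-4) + (0) + (0)] = 0/16 = 0
  <chi_5*chi_5, chi_5> = (1/16)[1*(4)*conj(2) + 1*(4)*conj(-2) + 2*(2)*conj(sqrt(2)) + 2*(0)*conj(0) + 2*(2)*conj(-sqrt(2)) + 4*(0)*conj(0) + 4*(0)*conj(0)]
      = (1/16)[(8) + (-8) + (4*sqrt(2)) + (0) + (-4*sqrt(2)) + (0) + (0)] = 0/16 = 0
  <chi_5*chi_5, chi_6> = (1/16)[1*(4)*conj(2) + 1*(4)*conj(2) + 2*(2)*conj(0) + 2*(0)*conj(-2) + 2*(2)*conj(0) + 4*(0)*conj(0) + 4*(0)*conj(0)]
      = (1/16)[(8) + (8) + (0) + (0) + (0) + (0) + (0)] = 16/16 = 1
  <chi_5*chi_5, chi_7> = (1/16)[1*(4)*conj(2) + 1*(4)*conj(-2) + 2*(2)*conj(-sqrt(2)) + 2*(0)*conj(0) + 2*(2)*conj(sqrt(2)) + 4*(0)*conj(0) + 4*(0)*conj(0)]
      = (1/16)[(8) + (-8) + (-4*sqrt(2)) + (0) + (4*sqrt(2)) + (0) + (0)] = 0/16 = 0
Hence the multiplicities are chi_1: 1, chi_2: 1, chi_6: 1. Dimension check: dim(chi_5)*dim(chi_5) = 2*2 = 4 and sum (mult * dim) = 1*1 + 1*1 + 1*2 = 4.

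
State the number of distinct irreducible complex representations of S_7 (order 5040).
15

Solution. The number of irreducible complex representations of a finite group equals its number of conjugacy classes. Conjugacy classes in S_7 correspond to cycle types, i.e. partitions of 7; there are p(7) = 15 of them, so S_7 (order 5040) has exactly 15 irreducible complex representations.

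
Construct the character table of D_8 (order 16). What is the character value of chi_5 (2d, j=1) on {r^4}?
Conjugacy classes: {e} of size 1, {r^4} of size 1, {r^1, r^7} of size 2, {r^2, r^6} of size 2, {r^3, r^5} of size 2, {s, sr^2, ...} of size 4, {sr, sr^3, ...} of size 4.
Character table:
  irrep \ class              {e} (size 1)  {r^4} (size 1)  {r^1, r^7} (size 2)  {r^2, r^6} (size 2)  {r^3, r^5} (size 2)  {s, sr^2, ...} (size 4)  {sr, sr^3, ...} (size 4)
  chi_1 (triv)               1             1               1                    1                    1                    1                        1                       
  chi_2 (sign: r->1, s->-1)  1             1               1                    1                    1                    -1                       -1                      
  chi_3 (r->-1, s->1)        1             1               -1                   1                    -1                   1                        -1                      
  chi_4 (r->-1, s->-1)       1             1               -1                   1                    -1                   -1                       1                       
  chi_5 (2d, j=1)            2             -2              sqrt(2)              0                    -sqrt(2)             0                        0                       
  chi_6 (2d, j=2)            2             2               0                    -2                   0                    0                        0                       
  chi_7 (2d, j=3)            2             -2              -sqrt(2)             0                    sqrt(2)              0                        0                       

Spot check: chi_5 (2d, j=1) on {r^4} = -2.

Details: D_8 has order 2*8 = 16 with 7 conjugacy classes, hence 7 irreducibles. Sum of squared dims 1 + 1 + 1 + 1 + 4 + 4 + 4 = 16 = |G|. Linear characters come from the abelianisation; the 2-dimensional irreps have character r^k -> 2*cos(2*pi*j*k/8), reflections -> 0.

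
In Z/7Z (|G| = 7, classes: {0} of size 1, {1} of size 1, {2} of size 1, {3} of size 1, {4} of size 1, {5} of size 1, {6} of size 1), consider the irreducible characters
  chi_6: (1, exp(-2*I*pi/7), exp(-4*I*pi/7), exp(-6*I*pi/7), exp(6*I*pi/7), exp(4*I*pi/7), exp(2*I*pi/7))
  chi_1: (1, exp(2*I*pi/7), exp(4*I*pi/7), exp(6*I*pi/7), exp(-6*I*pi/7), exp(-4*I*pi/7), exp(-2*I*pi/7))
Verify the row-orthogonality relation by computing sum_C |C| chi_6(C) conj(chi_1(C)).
Sum = 0; so <chi_6, chi_1> = 0 (distinct irreducibles are orthogonal).

Proof sketch: Compute term by term over conjugacy classes (|C| * chi_6(C) * conj(chi_1(C))):
  1*(1)*conj(1) + 1*(exp(-2*I*pi/7))*conj(exp(2*I*pi/7)) + 1*(exp(-4*I*pi/7))*conj(exp(4*I*pi/7)) + 1*(exp(-6*I*pi/7))*conj(exp(6*I*pi/7)) + 1*(exp(6*I*pi/7))*conj(exp(-6*I*pi/7)) + 1*(exp(4*I*pi/7))*conj(exp(-4*I*pi/7)) + 1*(exp(2*I*pi/7))*conj(exp(-2*I*pi/7))
  = (1) + (exp(-4*I*pi/7)) + (exp(6*I*pi/7)) + (exp(2*I*pi/7)) + (exp(-2*I*pi/7)) + (exp(-6*I*pi/7)) + (exp(4*I*pi/7))
  = 0.
(Exp terms are combined using exp(i*s)*conj(exp(i*t)) = exp(i*(s-t)), and sums of them are collapsed using the identity that for every m > 1 the m distinct m-th roots of unity sum to 0, e.g. 1 + exp(2*I*pi/3) + exp(-2*I*pi/3) = 0.)
Dividing by |G| = 7 gives 0/7 = 0, matching the row-orthogonality relation <chi_6, chi_1> = [chi_6 = chi_1].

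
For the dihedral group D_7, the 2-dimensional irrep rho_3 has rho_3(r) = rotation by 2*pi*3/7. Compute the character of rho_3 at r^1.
chi_{rho_3}(r^1) = 2*cos(2*pi*3*1/7) = -2*cos(pi/7)

Reasoning: rho_3(r^1) is rotation by angle 2*pi*3*1/7, whose trace is 2*cos(2*pi*3*1/7) = -2*cos(pi/7).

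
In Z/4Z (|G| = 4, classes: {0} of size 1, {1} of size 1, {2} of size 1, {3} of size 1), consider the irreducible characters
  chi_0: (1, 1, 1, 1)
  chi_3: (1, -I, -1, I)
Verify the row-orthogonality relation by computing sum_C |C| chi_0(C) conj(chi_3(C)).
Sum = 0; so <chi_0, chi_3> = 0 (distinct irreducibles are orthogonal).

Solution. Compute term by term over conjugacy classes (|C| * chi_0(C) * conj(chi_3(C))):
  1*(1)*conj(1) + 1*(1)*conj(-I) + 1*(1)*conj(-1) + 1*(1)*conj(I)
  = (1) + (I) + (-1) + (-I)
  = 0.
(Exp terms are combined using exp(i*s)*conj(exp(i*t)) = exp(i*(s-t)), and sums of them are collapsed using the identity that for every m > 1 the m distinct m-th roots of unity sum to 0, e.g. 1 + exp(2*I*pi/3) + exp(-2*I*pi/3) = 0.)
Dividing by |G| = 4 gives 0/4 = 0, matching the row-orthogonality relation <chi_0, chi_3> = [chi_0 = chi_3].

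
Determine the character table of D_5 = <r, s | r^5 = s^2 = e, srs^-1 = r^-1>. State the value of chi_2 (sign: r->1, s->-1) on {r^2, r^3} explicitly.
Conjugacy classes: {e} of size 1, {r^1, r^4} of size 2, {r^2, r^3} of size 2, {s, sr, ..., sr^4} of size 5.
Character table:
  irrep \ class              {e} (size 1)  {r^1, r^4} (size 2)  {r^2, r^3} (size 2)  {s, sr, ..., sr^4} (size 5)
  chi_1 (triv)               1             1                    1                    1                          
  chi_2 (sign: r->1, s->-1)  1             1                    1                    -1                         
  chi_3 (2d, j=1)            2             -1/2 + sqrt(5)/2     -sqrt(5)/2 - 1/2     0                          
  chi_4 (2d, j=2)            2             -sqrt(5)/2 - 1/2     -1/2 + sqrt(5)/2     0                          

Spot check: chi_2 (sign: r->1, s->-1) on {r^2, r^3} = 1.

Derivation: D_5 has order 2*5 = 10 with 4 conjugacy classes, hence 4 irreducibles. Sum of squared dims 1 + 1 + 4 + 4 = 10 = |G|. Linear characters come from the abelianisation; the 2-dimensional irreps have character r^k -> 2*cos(2*pi*j*k/5), reflections -> 0.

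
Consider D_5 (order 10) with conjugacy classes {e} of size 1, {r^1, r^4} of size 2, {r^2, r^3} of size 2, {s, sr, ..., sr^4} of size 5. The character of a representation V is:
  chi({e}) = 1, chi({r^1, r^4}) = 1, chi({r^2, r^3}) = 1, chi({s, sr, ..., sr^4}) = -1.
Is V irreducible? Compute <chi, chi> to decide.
Irreducible: <chi, chi> = 1.

Justification: <chi, chi> = (1/|G|) sum_C |C| * |chi(C)|^2 = (1/10)[1*|1|^2 + 2*|1|^2 + 2*|1|^2 + 5*|-1|^2]
  = (1/10)[(1) + (2) + (2) + (5)] = 10/10 = 1.
A character is irreducible iff <chi, chi> = 1, so this representation is irreducible.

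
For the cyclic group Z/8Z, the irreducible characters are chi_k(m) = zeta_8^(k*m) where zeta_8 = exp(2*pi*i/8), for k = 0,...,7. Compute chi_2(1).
chi_2(1) = zeta_8^2 = I

Proof sketch: chi_2(1) = zeta_8^(2*1) = zeta_8^2. Since zeta_8^8 = 1, this equals zeta_8^2 = exp(2*pi*i*2/8) = I.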